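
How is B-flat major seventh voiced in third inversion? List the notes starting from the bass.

A Bb D F

B-flat major seventh = Bb–D–F–A; third inversion → seventh (A) lowest.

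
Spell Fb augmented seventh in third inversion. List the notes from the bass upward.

In root position, Fb augmented seventh is F-flat–A-flat–C–E-double-flat.
Third inversion puts the seventh (E-double-flat) in the bass.

E-double-flat  F-flat  A-flat  C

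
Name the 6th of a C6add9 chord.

A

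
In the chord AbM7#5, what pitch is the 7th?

AbM7#5 is built on Ab; its 7th is a major 7th above the root.
A seventh above A uses the letter G, and the major 7th above Ab is G.

G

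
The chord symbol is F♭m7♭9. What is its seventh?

Root of F♭m7♭9 = Fb. The 7th is a minor 7th: Fb up a minor 7th → Ebb.

Ebb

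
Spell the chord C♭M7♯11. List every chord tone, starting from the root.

Cb Eb Gb Bb F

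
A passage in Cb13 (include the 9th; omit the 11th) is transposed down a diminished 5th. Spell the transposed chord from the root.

F A C E♭ G D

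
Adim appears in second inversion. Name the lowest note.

Adim = A–C–E♭. Second inversion → fifth in the bass = E♭.

E♭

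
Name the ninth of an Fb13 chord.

Fb13 is built on Fb; its 9th is a major 9th above the root.
A second above F uses the letter G, and the major 9th above Fb is Gb.

Gb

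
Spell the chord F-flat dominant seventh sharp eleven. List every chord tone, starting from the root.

F-flat dominant seventh sharp eleven is a dominant seventh sharp eleven built on F-flat.
Root: F-flat
Major 3rd (3rd): A-flat
Perfect 5th (5th): C-flat
Minor 7th (7th): E-double-flat
Augmented 11th (11th): B-flat

F-flat, A-flat, C-flat, E-double-flat, B-flat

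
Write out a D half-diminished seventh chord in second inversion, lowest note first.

In root position, D half-diminished seventh is D–F–A-flat–C.
Second inversion puts the fifth (A-flat) in the bass.

A-flat, C, D, F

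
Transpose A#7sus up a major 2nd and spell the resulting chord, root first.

B♯, E♯, F𝄪, A♯

A major 2nd up from A♯ is B♯, so the new chord is B♯ dominant seventh suspended fourth.
B♯ — root
E♯ — perfect 4th
F𝄪 — perfect 5th
A♯ — minor 7th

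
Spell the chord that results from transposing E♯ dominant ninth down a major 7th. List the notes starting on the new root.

F# A# C# E G#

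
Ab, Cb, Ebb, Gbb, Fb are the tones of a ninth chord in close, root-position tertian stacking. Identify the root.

Stacking in thirds gives Fb – Ab – Cb – Ebb – Gbb, so Fb is the root — Fb dominant seventh flat nine.

Fb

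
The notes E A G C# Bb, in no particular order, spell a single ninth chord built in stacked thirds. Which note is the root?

A

Arranged so that each adjacent pair is a third by letter name: A – C# – E – G – Bb.
The bottom of that stack, A, is the root (this is A dominant seventh flat nine).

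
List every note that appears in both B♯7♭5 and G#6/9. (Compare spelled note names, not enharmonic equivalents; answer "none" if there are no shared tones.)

B♯7♭5: B# D## F# A#
G#6/9: G# B# D# E# A#
Common to both → B#, A#.

B#, A#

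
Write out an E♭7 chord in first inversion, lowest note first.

G – B♭ – D♭ – E♭

In root position, E♭7 is E♭–G–B♭–D♭.
First inversion puts the third (G) in the bass.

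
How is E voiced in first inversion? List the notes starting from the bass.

G# B E

E = E–G#–B; first inversion → third (G#) lowest.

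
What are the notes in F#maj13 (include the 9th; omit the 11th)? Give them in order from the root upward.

F#maj13: major thirteenth on F#.
root → F#
3rd (major 3rd) → A#
5th (perfect 5th) → C#
7th (major 7th) → E#
9th (major 9th) → G#
13th (major 13th) → D#

F#, A#, C#, E#, G#, D#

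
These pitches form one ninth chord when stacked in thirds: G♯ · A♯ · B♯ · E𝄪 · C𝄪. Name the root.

Stacking in thirds gives A♯ – C𝄪 – E𝄪 – G♯ – B♯, so A♯ is the root — A♯ dominant ninth sharp five.

A♯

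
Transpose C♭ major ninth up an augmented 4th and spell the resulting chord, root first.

F – A – C – E – G

Transposed root: C-flat → F (augmented 4th up). So we spell F major ninth:
- root: F
- major 3rd: A
- perfect 5th: C
- major 7th: E
- major 9th: G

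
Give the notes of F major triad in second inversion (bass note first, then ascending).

In root position, F major triad is F–A–C.
Second inversion puts the fifth (C) in the bass.

C – F – A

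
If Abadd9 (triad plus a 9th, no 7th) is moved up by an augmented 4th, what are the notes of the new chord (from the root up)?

Ab up an augmented 4th → D. New chord: D added-ninth.
Root: D
Major 3rd (3rd): F#
Perfect 5th (5th): A
Major 9th (9th): E

D, F#, A, E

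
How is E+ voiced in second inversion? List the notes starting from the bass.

In root position, E+ is E–G♯–B♯.
Second inversion puts the fifth (B♯) in the bass.

B♯, E, G♯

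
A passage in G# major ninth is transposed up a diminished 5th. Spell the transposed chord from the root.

A diminished 5th up from G-sharp is D, so the new chord is D major ninth.
D — root
F-sharp — major 3rd
A — perfect 5th
C-sharp — major 7th
E — major 9th

D F-sharp A C-sharp E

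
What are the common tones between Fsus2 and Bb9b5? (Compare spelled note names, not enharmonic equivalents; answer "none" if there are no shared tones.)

C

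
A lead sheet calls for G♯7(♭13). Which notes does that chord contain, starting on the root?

Root G#, quality dominant seventh flat thirteen:
Root: G#
Major 3rd (3rd): B#
Perfect 5th (5th): D#
Minor 7th (7th): F#
Minor 13th (13th): E

G#, B#, D#, F#, E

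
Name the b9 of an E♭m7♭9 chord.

Root of E♭m7♭9 = E♭. The 9th is a minor 9th: E♭ up a minor 9th → F♭.

F♭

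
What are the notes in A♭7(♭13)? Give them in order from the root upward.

Ab, C, Eb, Gb, Fb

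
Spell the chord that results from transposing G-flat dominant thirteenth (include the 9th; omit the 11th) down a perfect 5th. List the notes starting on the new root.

G-flat down a perfect 5th → C-flat. New chord: C-flat dominant thirteenth.
Root: C-flat
Major 3rd (3rd): E-flat
Perfect 5th (5th): G-flat
Minor 7th (7th): B-double-flat
Major 9th (9th): D-flat
Major 13th (13th): A-flat

C-flat, E-flat, G-flat, B-double-flat, D-flat, A-flat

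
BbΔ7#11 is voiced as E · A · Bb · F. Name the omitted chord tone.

D

The full BbΔ7#11 chord is Bb, D, F, A, E.
Comparing with the voicing, the major 3rd (3rd) — D — is absent.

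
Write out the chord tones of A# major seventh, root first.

A# major seventh is a major seventh built on A-sharp.
root → A-sharp
3rd (major 3rd) → C-double-sharp
5th (perfect 5th) → E-sharp
7th (major 7th) → G-double-sharp

A-sharp, C-double-sharp, E-sharp, G-double-sharp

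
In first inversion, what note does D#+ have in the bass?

D#+ = D#–F##–A##. First inversion → third in the bass = F##.

F##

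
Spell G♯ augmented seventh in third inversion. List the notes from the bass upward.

F-sharp – G-sharp – B-sharp – D-double-sharp

In root position, G♯ augmented seventh is G-sharp–B-sharp–D-double-sharp–F-sharp.
Third inversion puts the seventh (F-sharp) in the bass.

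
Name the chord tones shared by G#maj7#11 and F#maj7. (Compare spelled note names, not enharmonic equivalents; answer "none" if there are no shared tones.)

G#maj7#11: G♯ B♯ D♯ F𝄪 C𝄪
F#maj7: F♯ A♯ C♯ E♯
Common to both → none.

none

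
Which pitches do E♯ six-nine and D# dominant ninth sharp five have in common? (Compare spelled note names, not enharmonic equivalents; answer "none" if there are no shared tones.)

E♯ six-nine: E-sharp G-double-sharp B-sharp C-double-sharp F-double-sharp
D# dominant ninth sharp five: D-sharp F-double-sharp A-double-sharp C-sharp E-sharp
Common to both → E-sharp, F-double-sharp.

E-sharp, F-double-sharp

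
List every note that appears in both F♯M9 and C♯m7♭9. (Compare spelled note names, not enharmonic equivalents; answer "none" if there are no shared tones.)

C# G#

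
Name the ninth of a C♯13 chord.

C♯13 is built on C♯; its 9th is a major 9th above the root.
A second above C uses the letter D, and the major 9th above C♯ is D♯.

D♯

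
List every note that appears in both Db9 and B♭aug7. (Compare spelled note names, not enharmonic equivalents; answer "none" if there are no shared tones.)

Db9: D♭ F A♭ C♭ E♭
B♭aug7: B♭ D F♯ A♭
Common to both → A♭.

A♭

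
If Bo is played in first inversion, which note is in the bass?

D

Bo = B–D–F. First inversion → third in the bass = D.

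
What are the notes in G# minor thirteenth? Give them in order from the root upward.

G-sharp, B, D-sharp, F-sharp, A-sharp, C-sharp, E-sharp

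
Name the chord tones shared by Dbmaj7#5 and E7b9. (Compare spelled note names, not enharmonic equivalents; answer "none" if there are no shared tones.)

Dbmaj7#5 = Db, F, A, C.
E7b9 = E, G#, B, D, F.
Shared: F.

F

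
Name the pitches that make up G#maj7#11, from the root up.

G#, B#, D#, F##, C##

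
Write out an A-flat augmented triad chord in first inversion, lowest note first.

C  E  Ab

A-flat augmented triad = Ab–C–E; first inversion → third (C) lowest.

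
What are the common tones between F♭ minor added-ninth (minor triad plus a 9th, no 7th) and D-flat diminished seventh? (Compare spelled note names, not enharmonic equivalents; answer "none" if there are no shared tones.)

F♭ minor added-ninth = Fb, Abb, Cb, Gb.
D-flat diminished seventh = Db, Fb, Abb, Cbb.
Shared: Fb, Abb.

Fb, Abb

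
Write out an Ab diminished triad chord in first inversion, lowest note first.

Cb, Ebb, Ab

Ab diminished triad = Ab–Cb–Ebb; first inversion → third (Cb) lowest.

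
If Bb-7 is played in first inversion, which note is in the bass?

Db

Bb-7 in root position is Bb–Db–F–Ab.
First inversion places the third in the bass, which is Db.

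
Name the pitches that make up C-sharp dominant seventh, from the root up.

Root C#, quality dominant seventh:
C# — root
E# — major 3rd
G# — perfect 5th
B — minor 7th

C#  E#  G#  B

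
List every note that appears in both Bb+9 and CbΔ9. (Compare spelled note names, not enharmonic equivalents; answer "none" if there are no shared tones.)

Bb+9: Bb D F# Ab C
CbΔ9: Cb Eb Gb Bb Db
Common to both → Bb.

Bb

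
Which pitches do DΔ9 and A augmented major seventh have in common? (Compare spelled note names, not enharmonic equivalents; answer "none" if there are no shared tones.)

DΔ9: D F# A C# E
A augmented major seventh: A C# E# G#
Common to both → A, C#.

A, C#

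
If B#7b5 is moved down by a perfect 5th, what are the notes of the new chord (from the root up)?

A perfect 5th down from B# is E#, so the new chord is E# dominant seventh flat five.
Root: E#
Major 3rd (3rd): G##
Diminished 5th (5th): B
Minor 7th (7th): D#

E# G## B D#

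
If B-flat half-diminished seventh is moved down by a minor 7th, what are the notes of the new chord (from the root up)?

B♭ down a minor 7th → C. New chord: C half-diminished seventh.
Root: C
Minor 3rd (3rd): E♭
Diminished 5th (5th): G♭
Minor 7th (7th): B♭

C  E♭  G♭  B♭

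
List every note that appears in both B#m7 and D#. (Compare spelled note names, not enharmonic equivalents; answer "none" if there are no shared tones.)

D# – F## – A#

B#m7 = B#, D#, F##, A#.
D# = D#, F##, A#.
Shared: D#, F##, A#.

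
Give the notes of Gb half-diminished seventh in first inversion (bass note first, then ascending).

Bbb  Dbb  Fb  Gb

Gb half-diminished seventh = Gb–Bbb–Dbb–Fb; first inversion → third (Bbb) lowest.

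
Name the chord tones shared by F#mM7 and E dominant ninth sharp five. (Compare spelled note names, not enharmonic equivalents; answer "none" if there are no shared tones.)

F♯

F#mM7 = F♯, A, C♯, E♯.
E dominant ninth sharp five = E, G♯, B♯, D, F♯.
Shared: F♯.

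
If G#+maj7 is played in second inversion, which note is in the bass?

D𝄪

G#+maj7 in root position is G♯–B♯–D𝄪–F𝄪.
Second inversion places the fifth in the bass, which is D𝄪.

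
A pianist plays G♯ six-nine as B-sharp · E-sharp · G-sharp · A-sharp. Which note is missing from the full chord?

G♯ six-nine = G-sharp, B-sharp, D-sharp, E-sharp, A-sharp. The voicing lacks the 5th (perfect 5th), D-sharp.

D-sharp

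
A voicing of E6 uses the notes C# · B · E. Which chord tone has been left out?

The full E6 chord is E, G#, B, C#.
Comparing with the voicing, the major 3rd (3rd) — G# — is absent.

G#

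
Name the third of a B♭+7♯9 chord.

Root of B♭+7♯9 = Bb. The 3rd is a major 3rd: Bb up a major 3rd → D.

D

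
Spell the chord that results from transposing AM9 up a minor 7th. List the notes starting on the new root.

G  B  D  F#  A

Transposed root: A → G (minor 7th up). So we spell G major ninth:
- root: G
- major 3rd: B
- perfect 5th: D
- major 7th: F#
- major 9th: A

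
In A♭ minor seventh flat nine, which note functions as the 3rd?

A♭ minor seventh flat nine is built on Ab; its 3rd is a minor 3rd above the root.
A third above A uses the letter C, and the minor 3rd above Ab is Cb.

Cb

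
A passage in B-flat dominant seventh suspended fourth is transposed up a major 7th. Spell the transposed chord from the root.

A  D  E  G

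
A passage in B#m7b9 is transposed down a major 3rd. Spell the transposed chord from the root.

B♯ down a major 3rd → G♯. New chord: G♯ minor seventh flat nine.
- root: G♯
- minor 3rd: B
- perfect 5th: D♯
- minor 7th: F♯
- minor 9th: A

G♯  B  D♯  F♯  A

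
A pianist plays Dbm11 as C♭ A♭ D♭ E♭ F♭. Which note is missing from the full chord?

The full Dbm11 chord is D♭, F♭, A♭, C♭, E♭, G♭.
Comparing with the voicing, the perfect 11th (11th) — G♭ — is absent.

G♭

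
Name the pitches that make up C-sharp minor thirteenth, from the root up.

Root C♯, quality minor thirteenth:
- root: C♯
- minor 3rd: E
- perfect 5th: G♯
- minor 7th: B
- major 9th: D♯
- perfect 11th: F♯
- major 13th: A♯

C♯, E, G♯, B, D♯, F♯, A♯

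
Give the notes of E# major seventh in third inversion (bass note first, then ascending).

D-double-sharp, E-sharp, G-double-sharp, B-sharp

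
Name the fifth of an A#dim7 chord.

E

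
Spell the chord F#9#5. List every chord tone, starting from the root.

F♯ – A♯ – C𝄪 – E – G♯

F#9#5 is a dominant ninth sharp five built on F♯.
- root: F♯
- major 3rd: A♯
- augmented 5th: C𝄪
- minor 7th: E
- major 9th: G♯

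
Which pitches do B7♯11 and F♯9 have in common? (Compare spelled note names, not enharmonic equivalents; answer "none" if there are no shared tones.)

F#

B7♯11 = B, D#, F#, A, E#.
F♯9 = F#, A#, C#, E, G#.
Shared: F#.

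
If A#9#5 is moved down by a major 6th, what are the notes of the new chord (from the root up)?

Transposed root: A# → C# (major 6th down). So we spell C# dominant ninth sharp five:
Root: C#
Major 3rd (3rd): E#
Augmented 5th (5th): G##
Minor 7th (7th): B
Major 9th (9th): D#

C#  E#  G##  B  D#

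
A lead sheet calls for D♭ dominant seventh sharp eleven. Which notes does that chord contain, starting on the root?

D♭ dominant seventh sharp eleven is a dominant seventh sharp eleven built on Db.
- root: Db
- major 3rd: F
- perfect 5th: Ab
- minor 7th: Cb
- augmented 11th: G

Db, F, Ab, Cb, G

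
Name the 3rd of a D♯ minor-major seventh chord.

F#

D♯ minor-major seventh is built on D#; its 3rd is a minor 3rd above the root.
A third above D uses the letter F, and the minor 3rd above D# is F#.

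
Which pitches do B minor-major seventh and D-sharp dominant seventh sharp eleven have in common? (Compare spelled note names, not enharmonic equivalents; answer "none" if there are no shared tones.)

A-sharp

B minor-major seventh = B, D, F-sharp, A-sharp.
D-sharp dominant seventh sharp eleven = D-sharp, F-double-sharp, A-sharp, C-sharp, G-double-sharp.
Shared: A-sharp.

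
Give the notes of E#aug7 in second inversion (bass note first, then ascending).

In root position, E#aug7 is E#–G##–B##–D#.
Second inversion puts the fifth (B##) in the bass.

B##  D#  E#  G##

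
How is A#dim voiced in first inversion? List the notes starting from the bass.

C# – E – A#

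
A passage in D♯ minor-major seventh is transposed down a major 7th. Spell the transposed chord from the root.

E, G, B, D#

A major 7th down from D# is E, so the new chord is E minor-major seventh.
root → E
3rd (minor 3rd) → G
5th (perfect 5th) → B
7th (major 7th) → D#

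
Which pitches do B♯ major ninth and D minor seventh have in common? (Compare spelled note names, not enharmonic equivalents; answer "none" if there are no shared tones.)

B♯ major ninth: B-sharp D-double-sharp F-double-sharp A-double-sharp C-double-sharp
D minor seventh: D F A C
Common to both → none.

none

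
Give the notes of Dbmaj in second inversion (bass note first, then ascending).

Ab, Db, F

In root position, Dbmaj is Db–F–Ab.
Second inversion puts the fifth (Ab) in the bass.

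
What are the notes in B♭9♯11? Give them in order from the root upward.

Root Bb, quality dominant ninth sharp eleven:
- root: Bb
- major 3rd: D
- perfect 5th: F
- minor 7th: Ab
- major 9th: C
- augmented 11th: E

Bb – D – F – Ab – C – E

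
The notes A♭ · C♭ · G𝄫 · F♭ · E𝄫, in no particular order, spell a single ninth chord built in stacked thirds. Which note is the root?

Stacking in thirds gives F♭ – A♭ – C♭ – E𝄫 – G𝄫, so F♭ is the root — F♭ dominant seventh flat nine.

F♭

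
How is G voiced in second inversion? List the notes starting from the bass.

D G B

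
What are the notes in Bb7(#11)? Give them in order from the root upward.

Bb7(#11): dominant seventh sharp eleven on Bb.
root → Bb
3rd (major 3rd) → D
5th (perfect 5th) → F
7th (minor 7th) → Ab
11th (augmented 11th) → E

Bb, D, F, Ab, E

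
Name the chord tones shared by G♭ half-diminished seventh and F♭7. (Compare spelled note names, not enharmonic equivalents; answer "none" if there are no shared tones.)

F♭

G♭ half-diminished seventh: G♭ B𝄫 D𝄫 F♭
F♭7: F♭ A♭ C♭ E𝄫
Common to both → F♭.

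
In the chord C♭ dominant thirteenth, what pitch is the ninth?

Root of C♭ dominant thirteenth = Cb. The 9th is a major 9th: Cb up a major 9th → Db.

Db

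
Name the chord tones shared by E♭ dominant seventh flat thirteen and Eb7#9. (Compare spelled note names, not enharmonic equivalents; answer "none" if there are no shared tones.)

Eb, G, Bb, Db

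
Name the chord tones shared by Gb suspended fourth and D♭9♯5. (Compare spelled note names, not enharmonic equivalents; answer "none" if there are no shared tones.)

Gb suspended fourth: Gb Cb Db
D♭9♯5: Db F A Cb Eb
Common to both → Cb, Db.

Cb  Db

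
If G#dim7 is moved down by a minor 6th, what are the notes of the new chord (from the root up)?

B# – D# – F# – A

A minor 6th down from G# is B#, so the new chord is B# diminished seventh.
root → B#
3rd (minor 3rd) → D#
5th (diminished 5th) → F#
7th (diminished 7th) → A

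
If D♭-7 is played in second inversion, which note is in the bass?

A♭

D♭-7 in root position is D♭–F♭–A♭–C♭.
Second inversion places the fifth in the bass, which is A♭.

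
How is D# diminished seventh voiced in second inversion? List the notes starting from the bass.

In root position, D# diminished seventh is D-sharp–F-sharp–A–C.
Second inversion puts the fifth (A) in the bass.

A  C  D-sharp  F-sharp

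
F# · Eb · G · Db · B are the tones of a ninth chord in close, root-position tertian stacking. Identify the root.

Eb

Stacking in thirds gives Eb – G – B – Db – F#, so Eb is the root — Eb dominant seventh sharp nine sharp five.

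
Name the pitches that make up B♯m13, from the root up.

B#  D#  F##  A#  C##  E#  G##

B♯m13: minor thirteenth on B#.
root → B#
3rd (minor 3rd) → D#
5th (perfect 5th) → F##
7th (minor 7th) → A#
9th (major 9th) → C##
11th (perfect 11th) → E#
13th (major 13th) → G##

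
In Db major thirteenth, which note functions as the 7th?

Root of Db major thirteenth = D-flat. The 7th is a major 7th: D-flat up a major 7th → C.

C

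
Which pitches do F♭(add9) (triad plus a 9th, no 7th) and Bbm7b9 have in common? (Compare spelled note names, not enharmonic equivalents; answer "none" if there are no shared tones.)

Ab, Cb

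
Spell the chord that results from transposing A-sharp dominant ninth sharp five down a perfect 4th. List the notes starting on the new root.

E-sharp  G-double-sharp  B-double-sharp  D-sharp  F-double-sharp

A-sharp down a perfect 4th → E-sharp. New chord: E-sharp dominant ninth sharp five.
root → E-sharp
3rd (major 3rd) → G-double-sharp
5th (augmented 5th) → B-double-sharp
7th (minor 7th) → D-sharp
9th (major 9th) → F-double-sharp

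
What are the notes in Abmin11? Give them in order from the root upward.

Abmin11: minor eleventh on Ab.
Root: Ab
Minor 3rd (3rd): Cb
Perfect 5th (5th): Eb
Minor 7th (7th): Gb
Major 9th (9th): Bb
Perfect 11th (11th): Db

Ab, Cb, Eb, Gb, Bb, Db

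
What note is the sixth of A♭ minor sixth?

F

Root of A♭ minor sixth = A-flat. The 6th is a major 6th: A-flat up a major 6th → F.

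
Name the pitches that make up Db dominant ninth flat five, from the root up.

Db, F, Abb, Cb, Eb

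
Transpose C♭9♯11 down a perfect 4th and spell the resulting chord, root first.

Gb – Bb – Db – Fb – Ab – C

A perfect 4th down from Cb is Gb, so the new chord is Gb dominant ninth sharp eleven.
root → Gb
3rd (major 3rd) → Bb
5th (perfect 5th) → Db
7th (minor 7th) → Fb
9th (major 9th) → Ab
11th (augmented 11th) → C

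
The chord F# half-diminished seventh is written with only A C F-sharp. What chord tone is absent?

E

The full F# half-diminished seventh chord is F-sharp, A, C, E.
Comparing with the voicing, the minor 7th (7th) — E — is absent.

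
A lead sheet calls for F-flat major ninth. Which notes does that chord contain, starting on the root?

F♭ – A♭ – C♭ – E♭ – G♭

Root F♭, quality major ninth:
F♭ — root
A♭ — major 3rd
C♭ — perfect 5th
E♭ — major 7th
G♭ — major 9th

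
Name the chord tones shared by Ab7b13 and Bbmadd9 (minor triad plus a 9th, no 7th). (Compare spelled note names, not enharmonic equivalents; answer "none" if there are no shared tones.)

Ab7b13 = Ab, C, Eb, Gb, Fb.
Bbmadd9 = Bb, Db, F, C.
Shared: C.

C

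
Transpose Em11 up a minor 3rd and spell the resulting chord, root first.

Transposed root: E → G (minor 3rd up). So we spell G minor eleventh:
G — root
B♭ — minor 3rd
D — perfect 5th
F — minor 7th
A — major 9th
C — perfect 11th

G  B♭  D  F  A  C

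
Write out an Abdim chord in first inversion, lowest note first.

C♭  E𝄫  A♭

In root position, Abdim is A♭–C♭–E𝄫.
First inversion puts the third (C♭) in the bass.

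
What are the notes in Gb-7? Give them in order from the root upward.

Gb-7 is a minor seventh built on G♭.
- root: G♭
- minor 3rd: B𝄫
- perfect 5th: D♭
- minor 7th: F♭

G♭ B𝄫 D♭ F♭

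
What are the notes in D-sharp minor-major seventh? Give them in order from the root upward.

D-sharp minor-major seventh is a minor-major seventh built on D-sharp.
D-sharp — root
F-sharp — minor 3rd
A-sharp — perfect 5th
C-double-sharp — major 7th

D-sharp, F-sharp, A-sharp, C-double-sharp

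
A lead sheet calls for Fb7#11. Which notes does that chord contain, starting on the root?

Fb7#11: dominant seventh sharp eleven on F♭.
- root: F♭
- major 3rd: A♭
- perfect 5th: C♭
- minor 7th: E𝄫
- augmented 11th: B♭

F♭, A♭, C♭, E𝄫, B♭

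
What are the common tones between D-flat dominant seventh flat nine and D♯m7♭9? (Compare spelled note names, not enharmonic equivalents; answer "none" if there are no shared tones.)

none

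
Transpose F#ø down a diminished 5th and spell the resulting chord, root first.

Transposed root: F# → B# (diminished 5th down). So we spell B# half-diminished seventh:
- root: B#
- minor 3rd: D#
- diminished 5th: F#
- minor 7th: A#

B# – D# – F# – A#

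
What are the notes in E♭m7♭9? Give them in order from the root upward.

Root Eb, quality minor seventh flat nine:
root → Eb
3rd (minor 3rd) → Gb
5th (perfect 5th) → Bb
7th (minor 7th) → Db
9th (minor 9th) → Fb

Eb – Gb – Bb – Db – Fb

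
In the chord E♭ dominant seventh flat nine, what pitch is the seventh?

D-flat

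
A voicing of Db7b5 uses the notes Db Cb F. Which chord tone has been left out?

Db7b5 = Db, F, Abb, Cb. The voicing lacks the 5th (diminished 5th), Abb.

Abb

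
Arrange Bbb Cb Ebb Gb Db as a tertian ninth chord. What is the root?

Stacking in thirds gives Cb – Ebb – Gb – Bbb – Db, so Cb is the root — Cb minor ninth.

Cb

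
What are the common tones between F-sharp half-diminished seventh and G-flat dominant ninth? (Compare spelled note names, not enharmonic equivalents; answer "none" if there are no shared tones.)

F-sharp half-diminished seventh: F# A C E
G-flat dominant ninth: Gb Bb Db Fb Ab
Common to both → none.

none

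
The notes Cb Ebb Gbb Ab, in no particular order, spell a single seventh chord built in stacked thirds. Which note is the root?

Ab

Arranged so that each adjacent pair is a third by letter name: Ab – Cb – Ebb – Gbb.
The bottom of that stack, Ab, is the root (this is Ab diminished seventh).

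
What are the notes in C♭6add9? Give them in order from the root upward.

Cb  Eb  Gb  Ab  Db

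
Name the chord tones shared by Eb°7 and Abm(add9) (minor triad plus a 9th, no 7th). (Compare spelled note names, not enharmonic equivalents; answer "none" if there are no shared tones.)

Eb°7: Eb Gb Bbb Dbb
Abm(add9): Ab Cb Eb Bb
Common to both → Eb.

Eb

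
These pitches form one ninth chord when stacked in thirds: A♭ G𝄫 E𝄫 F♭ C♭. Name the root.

F♭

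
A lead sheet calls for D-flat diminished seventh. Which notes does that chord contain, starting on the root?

D-flat diminished seventh: diminished seventh on D-flat.
root → D-flat
3rd (minor 3rd) → F-flat
5th (diminished 5th) → A-double-flat
7th (diminished 7th) → C-double-flat

D-flat F-flat A-double-flat C-double-flat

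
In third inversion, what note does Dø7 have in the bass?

Dø7 = D–F–Ab–C. Third inversion → seventh in the bass = C.

C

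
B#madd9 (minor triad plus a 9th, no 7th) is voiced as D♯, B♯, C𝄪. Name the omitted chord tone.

B#madd9 = B♯, D♯, F𝄪, C𝄪. The voicing lacks the 5th (perfect 5th), F𝄪.

F𝄪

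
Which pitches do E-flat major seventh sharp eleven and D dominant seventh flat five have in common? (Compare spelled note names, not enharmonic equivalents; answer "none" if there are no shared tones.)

E-flat major seventh sharp eleven = E-flat, G, B-flat, D, A.
D dominant seventh flat five = D, F-sharp, A-flat, C.
Shared: D.

D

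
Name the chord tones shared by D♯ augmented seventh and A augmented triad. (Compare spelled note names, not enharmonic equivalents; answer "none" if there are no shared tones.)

C-sharp

D♯ augmented seventh = D-sharp, F-double-sharp, A-double-sharp, C-sharp.
A augmented triad = A, C-sharp, E-sharp.
Shared: C-sharp.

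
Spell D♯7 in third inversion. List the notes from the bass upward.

D♯7 = D#–F##–A#–C#; third inversion → seventh (C#) lowest.

C# D# F## A#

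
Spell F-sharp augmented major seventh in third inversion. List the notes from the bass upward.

E-sharp, F-sharp, A-sharp, C-double-sharp

In root position, F-sharp augmented major seventh is F-sharp–A-sharp–C-double-sharp–E-sharp.
Third inversion puts the seventh (E-sharp) in the bass.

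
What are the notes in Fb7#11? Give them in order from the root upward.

Fb Ab Cb Ebb Bb

Root Fb, quality dominant seventh sharp eleven:
- root: Fb
- major 3rd: Ab
- perfect 5th: Cb
- minor 7th: Ebb
- augmented 11th: Bb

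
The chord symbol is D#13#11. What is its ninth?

Root of D#13#11 = D♯. The 9th is a major 9th: D♯ up a major 9th → E♯.

E♯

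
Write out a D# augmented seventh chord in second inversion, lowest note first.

D# augmented seventh = D-sharp–F-double-sharp–A-double-sharp–C-sharp; second inversion → fifth (A-double-sharp) lowest.

A-double-sharp  C-sharp  D-sharp  F-double-sharp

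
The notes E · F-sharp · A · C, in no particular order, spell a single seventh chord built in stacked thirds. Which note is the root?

F-sharp

Arranged so that each adjacent pair is a third by letter name: F-sharp – A – C – E.
The bottom of that stack, F-sharp, is the root (this is F-sharp half-diminished seventh).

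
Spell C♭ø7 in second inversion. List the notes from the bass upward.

Gbb Bbb Cb Ebb

C♭ø7 = Cb–Ebb–Gbb–Bbb; second inversion → fifth (Gbb) lowest.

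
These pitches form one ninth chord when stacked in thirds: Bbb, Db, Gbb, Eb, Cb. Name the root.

Cb

Arranged so that each adjacent pair is a third by letter name: Cb – Eb – Gbb – Bbb – Db.
The bottom of that stack, Cb, is the root (this is Cb dominant ninth flat five).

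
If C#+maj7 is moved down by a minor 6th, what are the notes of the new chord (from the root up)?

E♯ – G𝄪 – B𝄪 – D𝄪

Transposed root: C♯ → E♯ (minor 6th down). So we spell E♯ augmented major seventh:
E♯ — root
G𝄪 — major 3rd
B𝄪 — augmented 5th
D𝄪 — major 7th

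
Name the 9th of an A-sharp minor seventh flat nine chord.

B

A-sharp minor seventh flat nine is built on A#; its 9th is a minor 9th above the root.
A second above A uses the letter B, and the minor 9th above A# is B.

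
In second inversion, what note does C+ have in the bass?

C+ = C–E–G#. Second inversion → fifth in the bass = G#.

G#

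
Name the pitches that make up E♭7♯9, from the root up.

Eb, G, Bb, Db, F#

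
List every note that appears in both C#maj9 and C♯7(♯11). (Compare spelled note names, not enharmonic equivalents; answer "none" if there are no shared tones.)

C#maj9: C# E# G# B# D#
C♯7(♯11): C# E# G# B F##
Common to both → C#, E#, G#.

C#  E#  G#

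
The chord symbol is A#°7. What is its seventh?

G

A#°7 is built on A#; its 7th is a diminished 7th above the root.
A seventh above A uses the letter G, and the diminished 7th above A# is G.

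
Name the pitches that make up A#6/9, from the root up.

A#, C##, E#, F##, B#

A#6/9 is a six-nine built on A#.
- root: A#
- major 3rd: C##
- perfect 5th: E#
- major 6th: F##
- major 9th: B#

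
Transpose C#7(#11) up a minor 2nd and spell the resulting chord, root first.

A minor 2nd up from C# is D, so the new chord is D dominant seventh sharp eleven.
root → D
3rd (major 3rd) → F#
5th (perfect 5th) → A
7th (minor 7th) → C
11th (augmented 11th) → G#

D  F#  A  C  G#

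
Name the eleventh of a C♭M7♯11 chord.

F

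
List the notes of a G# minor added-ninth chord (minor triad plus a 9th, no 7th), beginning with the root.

G-sharp, B, D-sharp, A-sharp

Root G-sharp, quality minor added-ninth:
root → G-sharp
3rd (minor 3rd) → B
5th (perfect 5th) → D-sharp
9th (major 9th) → A-sharp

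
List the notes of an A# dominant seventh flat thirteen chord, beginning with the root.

A# C## E# G# F#

A# dominant seventh flat thirteen is a dominant seventh flat thirteen built on A#.
root → A#
3rd (major 3rd) → C##
5th (perfect 5th) → E#
7th (minor 7th) → G#
13th (minor 13th) → F#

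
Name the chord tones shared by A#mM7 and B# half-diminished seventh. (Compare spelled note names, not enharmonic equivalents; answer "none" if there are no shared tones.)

A#

A#mM7: A# C# E# G##
B# half-diminished seventh: B# D# F# A#
Common to both → A#.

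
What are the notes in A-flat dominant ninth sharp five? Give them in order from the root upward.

A-flat dominant ninth sharp five: dominant ninth sharp five on A-flat.
Root: A-flat
Major 3rd (3rd): C
Augmented 5th (5th): E
Minor 7th (7th): G-flat
Major 9th (9th): B-flat

A-flat  C  E  G-flat  B-flat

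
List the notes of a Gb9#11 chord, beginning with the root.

Gb Bb Db Fb Ab C

Gb9#11: dominant ninth sharp eleven on Gb.
root → Gb
3rd (major 3rd) → Bb
5th (perfect 5th) → Db
7th (minor 7th) → Fb
9th (major 9th) → Ab
11th (augmented 11th) → C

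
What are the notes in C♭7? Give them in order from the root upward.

Root Cb, quality dominant seventh:
Root: Cb
Major 3rd (3rd): Eb
Perfect 5th (5th): Gb
Minor 7th (7th): Bbb

Cb, Eb, Gb, Bbb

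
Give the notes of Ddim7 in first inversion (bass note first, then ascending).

F, A♭, C♭, D

Ddim7 = D–F–A♭–C♭; first inversion → third (F) lowest.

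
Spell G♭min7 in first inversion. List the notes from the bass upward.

Bbb  Db  Fb  Gb

In root position, G♭min7 is Gb–Bbb–Db–Fb.
First inversion puts the third (Bbb) in the bass.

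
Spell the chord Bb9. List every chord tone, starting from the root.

Bb9: dominant ninth on Bb.
Root: Bb
Major 3rd (3rd): D
Perfect 5th (5th): F
Minor 7th (7th): Ab
Major 9th (9th): C

Bb, D, F, Ab, C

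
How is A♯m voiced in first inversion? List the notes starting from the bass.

C#, E#, A#

In root position, A♯m is A#–C#–E#.
First inversion puts the third (C#) in the bass.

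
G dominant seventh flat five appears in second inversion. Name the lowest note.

D-flat

G dominant seventh flat five = G–B–D-flat–F. Second inversion → fifth in the bass = D-flat.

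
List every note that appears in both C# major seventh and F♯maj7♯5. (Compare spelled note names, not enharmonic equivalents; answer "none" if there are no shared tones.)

E♯

C# major seventh: C♯ E♯ G♯ B♯
F♯maj7♯5: F♯ A♯ C𝄪 E♯
Common to both → E♯.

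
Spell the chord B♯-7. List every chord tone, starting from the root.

B# – D# – F## – A#

B♯-7: minor seventh on B#.
Root: B#
Minor 3rd (3rd): D#
Perfect 5th (5th): F##
Minor 7th (7th): A#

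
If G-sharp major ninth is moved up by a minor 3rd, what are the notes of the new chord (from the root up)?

A minor 3rd up from G-sharp is B, so the new chord is B major ninth.
root → B
3rd (major 3rd) → D-sharp
5th (perfect 5th) → F-sharp
7th (major 7th) → A-sharp
9th (major 9th) → C-sharp

B – D-sharp – F-sharp – A-sharp – C-sharp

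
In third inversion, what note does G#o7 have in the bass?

G#o7 in root position is G#–B–D–F.
Third inversion places the seventh in the bass, which is F.

F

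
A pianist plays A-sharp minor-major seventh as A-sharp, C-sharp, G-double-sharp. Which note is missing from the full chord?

A-sharp minor-major seventh = A-sharp, C-sharp, E-sharp, G-double-sharp. The voicing lacks the 5th (perfect 5th), E-sharp.

E-sharp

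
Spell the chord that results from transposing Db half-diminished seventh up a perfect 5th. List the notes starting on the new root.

A♭, C♭, E𝄫, G♭

A perfect 5th up from D♭ is A♭, so the new chord is A♭ half-diminished seventh.
Root: A♭
Minor 3rd (3rd): C♭
Diminished 5th (5th): E𝄫
Minor 7th (7th): G♭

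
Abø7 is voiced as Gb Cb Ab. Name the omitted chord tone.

The full Abø7 chord is Ab, Cb, Ebb, Gb.
Comparing with the voicing, the diminished 5th (5th) — Ebb — is absent.

Ebb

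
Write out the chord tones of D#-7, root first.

Root D#, quality minor seventh:
root → D#
3rd (minor 3rd) → F#
5th (perfect 5th) → A#
7th (minor 7th) → C#

D#  F#  A#  C#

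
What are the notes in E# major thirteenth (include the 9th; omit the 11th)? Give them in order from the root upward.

E#  G##  B#  D##  F##  C##

E# major thirteenth: major thirteenth on E#.
- root: E#
- major 3rd: G##
- perfect 5th: B#
- major 7th: D##
- major 9th: F##
- major 13th: C##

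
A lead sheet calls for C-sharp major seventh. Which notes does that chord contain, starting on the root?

C-sharp E-sharp G-sharp B-sharp

C-sharp major seventh is a major seventh built on C-sharp.
Root: C-sharp
Major 3rd (3rd): E-sharp
Perfect 5th (5th): G-sharp
Major 7th (7th): B-sharp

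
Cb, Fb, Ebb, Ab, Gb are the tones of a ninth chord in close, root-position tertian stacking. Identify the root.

Fb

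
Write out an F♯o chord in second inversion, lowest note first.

C, F♯, A

In root position, F♯o is F♯–A–C.
Second inversion puts the fifth (C) in the bass.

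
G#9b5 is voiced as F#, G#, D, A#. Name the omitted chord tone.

G#9b5 = G#, B#, D, F#, A#. The voicing lacks the 3rd (major 3rd), B#.

B#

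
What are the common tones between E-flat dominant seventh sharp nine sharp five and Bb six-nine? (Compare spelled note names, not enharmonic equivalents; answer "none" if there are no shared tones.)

G

E-flat dominant seventh sharp nine sharp five = Eb, G, B, Db, F#.
Bb six-nine = Bb, D, F, G, C.
Shared: G.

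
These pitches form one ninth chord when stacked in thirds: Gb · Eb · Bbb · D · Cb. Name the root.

Cb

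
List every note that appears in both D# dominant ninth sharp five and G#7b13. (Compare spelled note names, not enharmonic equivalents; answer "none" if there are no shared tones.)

D# dominant ninth sharp five = D#, F##, A##, C#, E#.
G#7b13 = G#, B#, D#, F#, E.
Shared: D#.

D#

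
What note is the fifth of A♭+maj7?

E

Root of A♭+maj7 = Ab. The 5th is an augmented 5th: Ab up an augmented 5th → E.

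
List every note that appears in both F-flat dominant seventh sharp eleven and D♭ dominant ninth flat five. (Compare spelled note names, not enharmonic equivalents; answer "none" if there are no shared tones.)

Cb

F-flat dominant seventh sharp eleven: Fb Ab Cb Ebb Bb
D♭ dominant ninth flat five: Db F Abb Cb Eb
Common to both → Cb.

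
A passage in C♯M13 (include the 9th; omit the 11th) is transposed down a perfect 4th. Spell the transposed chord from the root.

A perfect 4th down from C# is G#, so the new chord is G# major thirteenth.
G# — root
B# — major 3rd
D# — perfect 5th
F## — major 7th
A# — major 9th
E# — major 13th

G#, B#, D#, F##, A#, E#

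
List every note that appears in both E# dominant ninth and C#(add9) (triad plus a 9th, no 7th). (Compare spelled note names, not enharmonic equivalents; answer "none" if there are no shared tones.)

E# dominant ninth = E#, G##, B#, D#, F##.
C#(add9) = C#, E#, G#, D#.
Shared: E#, D#.

E# – D#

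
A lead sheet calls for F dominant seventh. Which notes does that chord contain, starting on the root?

F  A  C  Eb

F dominant seventh is a dominant seventh built on F.
F — root
A — major 3rd
C — perfect 5th
Eb — minor 7th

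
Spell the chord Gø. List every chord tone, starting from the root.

G, Bb, Db, F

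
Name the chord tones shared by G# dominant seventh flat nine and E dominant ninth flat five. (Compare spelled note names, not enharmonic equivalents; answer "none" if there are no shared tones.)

G-sharp  F-sharp

G# dominant seventh flat nine = G-sharp, B-sharp, D-sharp, F-sharp, A.
E dominant ninth flat five = E, G-sharp, B-flat, D, F-sharp.
Shared: G-sharp, F-sharp.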